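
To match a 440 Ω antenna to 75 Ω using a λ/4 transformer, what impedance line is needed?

Z_qwt ≈ 182 Ω

Z_qwt = √(Z_0·R_L) = √(75 × 440) = √33000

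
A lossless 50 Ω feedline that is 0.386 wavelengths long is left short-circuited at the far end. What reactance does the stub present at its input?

βl = 2π × 0.386 = 139°
tan(βl) = -0.871
For a short-circuited stub, Z_in = jZ_0·tan(βl)

X_in ≈ -43.5 Ω (capacitive)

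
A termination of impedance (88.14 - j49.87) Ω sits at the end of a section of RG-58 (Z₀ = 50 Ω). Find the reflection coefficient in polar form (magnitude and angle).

Γ ≈ 0.427 ∠ -32.7°

Γ = (Z_L − Z_0)/(Z_L + Z_0) = (38.14 − j49.87)/(138.1 − j49.87)
|Γ| = 62.8/147 = 0.427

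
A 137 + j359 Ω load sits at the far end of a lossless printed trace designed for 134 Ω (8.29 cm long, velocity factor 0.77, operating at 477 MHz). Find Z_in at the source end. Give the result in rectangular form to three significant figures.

Z_in ≈ 31.5 − j138 Ω

λ = v/f = 0.77·c / 477 MHz = 0.484 m
βl = 2π·l/λ = 2π × 0.171 = 61.6°
tan(βl) = tan(61.6°) = 1.85
Z_in = Z_0·(Z_L + jZ_0·tanβl)/(Z_0 + jZ_L·tanβl)
     = 134·(137 + j607)/(-531 + j254)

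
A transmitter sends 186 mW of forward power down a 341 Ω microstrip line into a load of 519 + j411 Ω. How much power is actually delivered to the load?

P_delivered ≈ 145 mW

|Γ| = |(178 + j411)/(860 + j411)| = 0.47
|Γ|² = 0.221
P_refl = |Γ|²·P_inc = 41.1 mW, P_del = (1 − |Γ|²)·P_inc = 145 mW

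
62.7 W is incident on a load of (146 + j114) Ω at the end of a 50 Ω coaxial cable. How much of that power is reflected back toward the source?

|Γ| = |(96 + j114)/(196 + j114)| = 0.657
|Γ|² = 0.432
P_refl = |Γ|²·P_inc = 27.1 W, P_del = (1 − |Γ|²)·P_inc = 35.6 W

P_reflected ≈ 27.1 W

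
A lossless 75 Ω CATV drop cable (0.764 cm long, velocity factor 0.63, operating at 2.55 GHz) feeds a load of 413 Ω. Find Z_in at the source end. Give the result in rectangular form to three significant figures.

Z_in ≈ 35.4 − j90.6 Ω

λ = v/f = 0.63·c / 2.55 GHz = 0.0741 m
βl = 2π·l/λ = 2π × 0.103 = 37.1°
tan(βl) = tan(37.1°) = 0.757
Z_in = Z_0·(Z_L + jZ_0·tanβl)/(Z_0 + jZ_L·tanβl)
     = 75·(413 + j56.7)/(75 + j312)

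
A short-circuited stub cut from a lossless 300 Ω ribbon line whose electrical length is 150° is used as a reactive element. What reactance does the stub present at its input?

tan(βl) = -0.577
For a short-circuited stub, Z_in = jZ_0·tan(βl)

X_in ≈ -173 Ω (capacitive)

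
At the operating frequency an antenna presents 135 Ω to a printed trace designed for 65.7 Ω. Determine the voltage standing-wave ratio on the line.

Γ = (135 − 65.7)/(135 + 65.7) = 0.345
VSWR = (1 + 0.345)/(1 − 0.345)

VSWR ≈ 2.05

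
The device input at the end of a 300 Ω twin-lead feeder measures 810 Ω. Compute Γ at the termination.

Γ = 0.459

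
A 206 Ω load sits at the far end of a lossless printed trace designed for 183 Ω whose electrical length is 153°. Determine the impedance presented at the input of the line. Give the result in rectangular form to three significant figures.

Z_in ≈ 195 + j18.7 Ω

tan(βl) = tan(153°) = -0.51
Z_in = Z_0·(Z_L + jZ_0·tanβl)/(Z_0 + jZ_L·tanβl)
     = 183·(206 − j93.2)/(183 − j105)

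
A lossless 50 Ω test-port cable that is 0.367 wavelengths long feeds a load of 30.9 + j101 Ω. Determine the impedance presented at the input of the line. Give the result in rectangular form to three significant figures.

βl = 2π × 0.367 = 132°
tan(βl) = tan(132°) = -1.11
Z_in = Z_0·(Z_L + jZ_0·tanβl)/(Z_0 + jZ_L·tanβl)
     = 50·(30.9 + j45.7)/(162 − j34.2)

Z_in ≈ 6.29 + j15.5 Ω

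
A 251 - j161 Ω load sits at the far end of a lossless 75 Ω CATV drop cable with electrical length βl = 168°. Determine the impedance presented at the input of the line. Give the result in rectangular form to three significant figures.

Z_in ≈ 327 + j103 Ω

tan(βl) = tan(168°) = -0.213
Z_in = Z_0·(Z_L + jZ_0·tanβl)/(Z_0 + jZ_L·tanβl)
     = 75·(251 − j177)/(40.8 − j53.4)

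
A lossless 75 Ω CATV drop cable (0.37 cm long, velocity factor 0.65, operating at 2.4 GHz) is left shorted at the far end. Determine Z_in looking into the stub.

Z_in ≈ +j22.1 Ω

λ = v/f = 0.65·c / 2.4 GHz = 0.0813 m
βl = 2π·l/λ = 2π × 0.0455 = 16.4°
tan(βl) = 0.294
For a shorted stub, Z_in = jZ_0·tan(βl)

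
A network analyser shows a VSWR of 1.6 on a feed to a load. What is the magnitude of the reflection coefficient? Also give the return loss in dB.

|Γ| ≈ 0.231; return loss ≈ 12.7 dB

|Γ| = (S − 1)/(S + 1) = (1.6 − 1)/(1.6 + 1) = 0.6/2.6
RL = −20·log₁₀|Γ| = −20·log₁₀(0.231)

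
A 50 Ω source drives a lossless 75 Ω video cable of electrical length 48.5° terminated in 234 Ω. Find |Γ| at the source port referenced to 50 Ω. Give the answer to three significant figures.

tan(βl) = 1.13
Z_in = Z_0·(Z_L + jZ_0·tanβl)/(Z_0 + jZ_L·tanβl) = 39.7 − j55.1 Ω
Γ_s = (Z_in − Z_s)/(Z_in + Z_s) = (-10.3 − j55.1)/(89.7 − j55.1), |Γ_s| = 0.533

|Γ| ≈ 0.533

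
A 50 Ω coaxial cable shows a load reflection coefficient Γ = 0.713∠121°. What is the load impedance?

Z_L ≈ 11 + j27.2 Ω

Z_L = Z_0·(1 + Γ)/(1 − Γ) = 50·(0.633 + j0.611)/(1.37 − j0.611)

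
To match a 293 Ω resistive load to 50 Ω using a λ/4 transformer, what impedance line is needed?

Z_qwt = √(Z_0·R_L) = √(50 × 293) = √14650

Z_qwt ≈ 121 Ω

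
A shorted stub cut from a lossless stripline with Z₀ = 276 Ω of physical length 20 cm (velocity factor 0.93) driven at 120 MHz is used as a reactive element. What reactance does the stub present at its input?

X_in ≈ 166 Ω (inductive)

λ = v/f = 0.93·c / 120 MHz = 2.33 m
βl = 2π·l/λ = 2π × 0.086 = 31°
tan(βl) = 0.6
For a shorted stub, Z_in = jZ_0·tan(βl)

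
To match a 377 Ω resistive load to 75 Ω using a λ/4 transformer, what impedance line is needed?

Z_qwt = √(Z_0·R_L) = √(75 × 377) = √28280

Z_qwt ≈ 168 Ω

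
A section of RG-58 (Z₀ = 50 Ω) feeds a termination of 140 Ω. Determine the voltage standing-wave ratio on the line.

Γ = (140 − 50)/(140 + 50) = 0.474
VSWR = (1 + 0.474)/(1 − 0.474)

VSWR ≈ 2.8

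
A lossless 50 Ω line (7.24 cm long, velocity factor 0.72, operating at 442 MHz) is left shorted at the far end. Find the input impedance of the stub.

λ = v/f = 0.72·c / 442 MHz = 0.489 m
βl = 2π·l/λ = 2π × 0.148 = 53.3°
tan(βl) = 1.34
For a shorted stub, Z_in = jZ_0·tan(βl)

Z_in ≈ +j67.2 Ω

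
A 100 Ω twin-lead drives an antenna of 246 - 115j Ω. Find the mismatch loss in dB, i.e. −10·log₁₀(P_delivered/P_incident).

Γ = (146 − j115)/(346 − j115), |Γ| = 0.51
|Γ|² = 0.26, so P_del/P_inc = 1 − |Γ|² = 0.74
ML = −10·log₁₀(1 − |Γ|²)

mismatch loss ≈ 1.31 dB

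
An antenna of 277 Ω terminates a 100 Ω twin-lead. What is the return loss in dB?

RL ≈ 6.57 dB

Γ = (277 − 100)/(277 + 100) = 0.469
RL = −20·log₁₀|Γ| = −20·log₁₀(0.469)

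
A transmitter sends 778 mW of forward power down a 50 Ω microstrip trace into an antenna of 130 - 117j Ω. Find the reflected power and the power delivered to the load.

|Γ| = |(80 − j117)/(180 − j117)| = 0.66
|Γ|² = 0.436
P_refl = |Γ|²·P_inc = 339 mW, P_del = (1 − |Γ|²)·P_inc = 439 mW

P_reflected ≈ 339 mW; P_delivered ≈ 439 mW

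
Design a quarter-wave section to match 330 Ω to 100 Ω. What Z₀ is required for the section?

Z_qwt ≈ 182 Ω

Z_qwt = √(Z_0·R_L) = √(100 × 330) = √33000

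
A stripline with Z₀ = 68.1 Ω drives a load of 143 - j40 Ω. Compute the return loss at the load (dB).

Γ = (74.9 − j40)/(211.1 − j40), |Γ| = 0.395
RL = −20·log₁₀|Γ| = −20·log₁₀(0.395)

RL ≈ 8.06 dB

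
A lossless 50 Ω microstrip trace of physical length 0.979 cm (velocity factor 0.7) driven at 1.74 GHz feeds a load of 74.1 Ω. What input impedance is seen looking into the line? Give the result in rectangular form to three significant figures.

λ = v/f = 0.7·c / 1.74 GHz = 0.121 m
βl = 2π·l/λ = 2π × 0.0811 = 29.2°
tan(βl) = tan(29.2°) = 0.559
Z_in = Z_0·(Z_L + jZ_0·tanβl)/(Z_0 + jZ_L·tanβl)
     = 50·(74.1 + j27.9)/(50 + j41.4)

Z_in ≈ 57.7 − j19.8 Ω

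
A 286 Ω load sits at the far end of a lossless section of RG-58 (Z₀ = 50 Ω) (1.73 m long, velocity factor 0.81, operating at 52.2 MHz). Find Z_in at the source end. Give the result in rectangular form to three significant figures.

Z_in ≈ 16.3 + j45.2 Ω

λ = v/f = 0.81·c / 52.2 MHz = 4.66 m
βl = 2π·l/λ = 2π × 0.372 = 134°
tan(βl) = tan(134°) = -1.04
Z_in = Z_0·(Z_L + jZ_0·tanβl)/(Z_0 + jZ_L·tanβl)
     = 50·(286 − j52.2)/(50 − j298)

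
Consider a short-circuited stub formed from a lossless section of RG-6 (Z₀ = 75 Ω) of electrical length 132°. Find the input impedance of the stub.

Z_in ≈ −j83.3 Ω

tan(βl) = -1.11
For a short-circuited stub, Z_in = jZ_0·tan(βl)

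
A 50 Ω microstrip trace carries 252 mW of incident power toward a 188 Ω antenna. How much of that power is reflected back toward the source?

Γ = (188 − 50)/(188 + 50) = 0.58
|Γ|² = 0.336
P_refl = |Γ|²·P_inc = 84.7 mW, P_del = (1 − |Γ|²)·P_inc = 167 mW

P_reflected ≈ 84.7 mW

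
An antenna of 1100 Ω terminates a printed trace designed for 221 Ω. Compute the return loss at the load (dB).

RL ≈ 3.54 dB

Γ = (1100 − 221)/(1100 + 221) = 0.665
RL = −20·log₁₀|Γ| = −20·log₁₀(0.665)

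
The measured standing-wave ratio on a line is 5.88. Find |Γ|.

|Γ| ≈ 0.709

|Γ| = (S − 1)/(S + 1) = (5.88 − 1)/(5.88 + 1) = 4.88/6.88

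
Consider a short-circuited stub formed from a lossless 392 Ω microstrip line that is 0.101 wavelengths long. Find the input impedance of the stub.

βl = 2π × 0.101 = 36.4°
tan(βl) = 0.736
For a short-circuited stub, Z_in = jZ_0·tan(βl)

Z_in ≈ +j289 Ω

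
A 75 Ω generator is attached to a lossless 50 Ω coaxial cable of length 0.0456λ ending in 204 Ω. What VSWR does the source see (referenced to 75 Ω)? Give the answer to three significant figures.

βl = 2π × 0.0456 = 16.4°
tan(βl) = 0.295
Z_in = Z_0·(Z_L + jZ_0·tanβl)/(Z_0 + jZ_L·tanβl) = 90.7 − j94.3 Ω
Γ_s = (Z_in − Z_s)/(Z_in + Z_s) = (15.7 − j94.3)/(166 − j94.3), |Γ_s| = 0.501
VSWR = (1 + |Γ_s|)/(1 − |Γ_s|)

VSWR ≈ 3.01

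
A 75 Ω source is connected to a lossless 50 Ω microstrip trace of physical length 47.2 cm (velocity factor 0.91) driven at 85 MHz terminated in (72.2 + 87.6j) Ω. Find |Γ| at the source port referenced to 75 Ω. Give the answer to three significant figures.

|Γ| ≈ 0.575

λ = v/f = 0.91·c / 85 MHz = 3.21 m
βl = 2π·l/λ = 2π × 0.147 = 52.9°
tan(βl) = 1.32
Z_in = Z_0·(Z_L + jZ_0·tanβl)/(Z_0 + jZ_L·tanβl) = 36.9 − j63.2 Ω
Γ_s = (Z_in − Z_s)/(Z_in + Z_s) = (-38.1 − j63.2)/(112 − j63.2), |Γ_s| = 0.575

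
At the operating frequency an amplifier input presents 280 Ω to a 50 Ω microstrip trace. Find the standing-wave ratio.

VSWR ≈ 5.6

Γ = (280 − 50)/(280 + 50) = 0.697
VSWR = (1 + 0.697)/(1 − 0.697)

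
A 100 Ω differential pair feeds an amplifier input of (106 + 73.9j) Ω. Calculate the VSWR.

Γ = (Z_L − Z_0)/(Z_L + Z_0) = (6 + j73.9)/(206 + j73.9)
|Γ| = 74.1/219 = 0.339
VSWR = (1 + |Γ|)/(1 − |Γ|) = 1.34/0.661

VSWR ≈ 2.02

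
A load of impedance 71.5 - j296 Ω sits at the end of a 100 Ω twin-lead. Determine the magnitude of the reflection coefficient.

Γ = (Z_L − Z_0)/(Z_L + Z_0) = (-28.5 − j296)/(171.5 − j296)
|Γ| = 297/342

|Γ| ≈ 0.869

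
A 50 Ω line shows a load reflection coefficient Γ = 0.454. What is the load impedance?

Z_L ≈ 133 Ω

Z_L = Z_0·(1 + Γ)/(1 − Γ) = 50·(1.45)/(0.546)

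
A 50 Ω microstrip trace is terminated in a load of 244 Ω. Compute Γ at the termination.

Γ = 0.66

Γ = (Z_L − Z_0)/(Z_L + Z_0) = (244 − 50)/(244 + 50) = 194/294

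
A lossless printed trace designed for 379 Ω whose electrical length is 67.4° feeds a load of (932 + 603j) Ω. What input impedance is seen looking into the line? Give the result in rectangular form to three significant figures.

Z_in ≈ 147 − j228 Ω

tan(βl) = tan(67.4°) = 2.4
Z_in = Z_0·(Z_L + jZ_0·tanβl)/(Z_0 + jZ_L·tanβl)
     = 379·(932 + j1510)/(-1070 + j2240)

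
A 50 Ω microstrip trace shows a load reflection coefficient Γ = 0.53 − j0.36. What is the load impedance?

Z_L = Z_0·(1 + Γ)/(1 − Γ) = 50·(1.53 − j0.36)/(0.47 + j0.36)

Z_L ≈ 84.1 − j103 Ω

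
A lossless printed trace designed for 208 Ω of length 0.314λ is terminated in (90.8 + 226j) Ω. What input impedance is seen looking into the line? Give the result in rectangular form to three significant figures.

βl = 2π × 0.314 = 113°
tan(βl) = tan(113°) = -2.35
Z_in = Z_0·(Z_L + jZ_0·tanβl)/(Z_0 + jZ_L·tanβl)
     = 208·(90.8 − j263)/(739 − j213)

Z_in ≈ 43.3 − j61.5 Ω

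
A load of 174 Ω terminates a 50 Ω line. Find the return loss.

RL ≈ 5.14 dB

Γ = (174 − 50)/(174 + 50) = 0.554
RL = −20·log₁₀|Γ| = −20·log₁₀(0.554)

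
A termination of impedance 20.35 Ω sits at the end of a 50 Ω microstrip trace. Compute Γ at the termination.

Γ = -0.421

Γ = (Z_L − Z_0)/(Z_L + Z_0) = (20.35 − 50)/(20.35 + 50) = -29.65/70.35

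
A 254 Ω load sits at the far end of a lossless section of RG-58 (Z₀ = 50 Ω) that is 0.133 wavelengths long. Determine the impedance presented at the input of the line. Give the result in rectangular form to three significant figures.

Z_in ≈ 17.3 − j42.1 Ω

βl = 2π × 0.133 = 47.9°
tan(βl) = tan(47.9°) = 1.11
Z_in = Z_0·(Z_L + jZ_0·tanβl)/(Z_0 + jZ_L·tanβl)
     = 50·(254 + j55.3)/(50 + j281)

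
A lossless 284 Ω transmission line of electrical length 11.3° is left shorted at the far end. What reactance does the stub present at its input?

tan(βl) = 0.2
For a shorted stub, Z_in = jZ_0·tan(βl)

X_in ≈ 56.7 Ω (inductive)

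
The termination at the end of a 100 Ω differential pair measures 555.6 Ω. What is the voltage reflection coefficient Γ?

Γ = (Z_L − Z_0)/(Z_L + Z_0) = (555.6 − 100)/(555.6 + 100) = 455.6/655.6

Γ = 0.695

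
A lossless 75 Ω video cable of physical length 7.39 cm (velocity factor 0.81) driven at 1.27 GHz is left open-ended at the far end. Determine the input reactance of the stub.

X_in ≈ 86.4 Ω (inductive)

λ = v/f = 0.81·c / 1.27 GHz = 0.191 m
βl = 2π·l/λ = 2π × 0.386 = 139°
tan(βl) = -0.868
For an open-ended stub, Z_in = −jZ_0·cot(βl) = −jZ_0/tan(βl)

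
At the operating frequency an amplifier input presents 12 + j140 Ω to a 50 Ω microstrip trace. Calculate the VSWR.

Γ = (Z_L − Z_0)/(Z_L + Z_0) = (-38 + j140)/(62 + j140)
|Γ| = 145/153 = 0.947
VSWR = (1 + |Γ|)/(1 − |Γ|) = 1.95/0.0526

VSWR ≈ 37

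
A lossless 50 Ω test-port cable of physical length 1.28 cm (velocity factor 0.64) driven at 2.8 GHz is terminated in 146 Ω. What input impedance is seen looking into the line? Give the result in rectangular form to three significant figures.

λ = v/f = 0.64·c / 2.8 GHz = 0.0686 m
βl = 2π·l/λ = 2π × 0.187 = 67.2°
tan(βl) = tan(67.2°) = 2.38
Z_in = Z_0·(Z_L + jZ_0·tanβl)/(Z_0 + jZ_L·tanβl)
     = 50·(146 + j119)/(50 + j347)

Z_in ≈ 19.7 − j18.2 Ω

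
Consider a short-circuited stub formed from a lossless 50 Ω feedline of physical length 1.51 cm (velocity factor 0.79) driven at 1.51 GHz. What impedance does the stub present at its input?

Z_in ≈ +j34.5 Ω

λ = v/f = 0.79·c / 1.51 GHz = 0.157 m
βl = 2π·l/λ = 2π × 0.0962 = 34.6°
tan(βl) = 0.691
For a short-circuited stub, Z_in = jZ_0·tan(βl)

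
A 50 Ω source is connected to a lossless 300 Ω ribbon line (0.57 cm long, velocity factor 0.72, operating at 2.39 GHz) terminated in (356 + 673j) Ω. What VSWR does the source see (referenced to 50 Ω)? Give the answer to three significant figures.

λ = v/f = 0.72·c / 2.39 GHz = 0.0904 m
βl = 2π·l/λ = 2π × 0.0631 = 22.7°
tan(βl) = 0.418
Z_in = Z_0·(Z_L + jZ_0·tanβl)/(Z_0 + jZ_L·tanβl) = 1670 − j510 Ω
Γ_s = (Z_in − Z_s)/(Z_in + Z_s) = (1620 − j510)/(1720 − j510), |Γ_s| = 0.947
VSWR = (1 + |Γ_s|)/(1 − |Γ_s|)

VSWR ≈ 36.5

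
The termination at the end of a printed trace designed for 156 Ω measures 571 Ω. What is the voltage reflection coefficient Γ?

Γ = (Z_L − Z_0)/(Z_L + Z_0) = (571 − 156)/(571 + 156) = 415/727

Γ = 0.571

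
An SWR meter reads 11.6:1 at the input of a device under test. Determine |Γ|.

|Γ| = (S − 1)/(S + 1) = (11.6 − 1)/(11.6 + 1) = 10.6/12.6

|Γ| ≈ 0.841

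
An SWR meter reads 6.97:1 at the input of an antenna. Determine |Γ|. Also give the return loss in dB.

|Γ| = (S − 1)/(S + 1) = (6.97 − 1)/(6.97 + 1) = 5.97/7.97
RL = −20·log₁₀|Γ| = −20·log₁₀(0.749)

|Γ| ≈ 0.749; return loss ≈ 2.51 dB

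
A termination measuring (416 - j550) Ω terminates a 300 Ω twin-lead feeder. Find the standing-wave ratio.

VSWR ≈ 4.3

Γ = (Z_L − Z_0)/(Z_L + Z_0) = (116 − j550)/(716 − j550)
|Γ| = 562/903 = 0.623
VSWR = (1 + |Γ|)/(1 − |Γ|) = 1.62/0.377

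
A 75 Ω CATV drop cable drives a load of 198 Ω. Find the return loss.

Γ = (198 − 75)/(198 + 75) = 0.451
RL = −20·log₁₀|Γ| = −20·log₁₀(0.451)

RL ≈ 6.93 dB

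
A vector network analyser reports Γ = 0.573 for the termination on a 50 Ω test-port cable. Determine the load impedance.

Z_L = Z_0·(1 + Γ)/(1 − Γ) = 50·(1.57)/(0.427)

Z_L ≈ 184 Ω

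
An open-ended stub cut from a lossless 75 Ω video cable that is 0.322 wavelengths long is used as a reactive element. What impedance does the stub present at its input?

βl = 2π × 0.322 = 116°
tan(βl) = -2.06
For an open-ended stub, Z_in = −jZ_0·cot(βl) = −jZ_0/tan(βl)

Z_in ≈ +j36.5 Ω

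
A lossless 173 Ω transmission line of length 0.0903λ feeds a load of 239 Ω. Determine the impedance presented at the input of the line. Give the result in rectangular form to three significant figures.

βl = 2π × 0.0903 = 32.5°
tan(βl) = tan(32.5°) = 0.637
Z_in = Z_0·(Z_L + jZ_0·tanβl)/(Z_0 + jZ_L·tanβl)
     = 173·(239 + j110)/(173 + j152)

Z_in ≈ 189 − j56.4 Ω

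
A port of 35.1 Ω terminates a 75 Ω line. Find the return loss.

Γ = (35.1 − 75)/(35.1 + 75) = -0.362
RL = −20·log₁₀|Γ| = −20·log₁₀(0.362)

RL ≈ 8.82 dB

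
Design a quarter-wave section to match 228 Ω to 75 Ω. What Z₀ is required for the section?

Z_qwt = √(Z_0·R_L) = √(75 × 228) = √17100

Z_qwt ≈ 131 Ω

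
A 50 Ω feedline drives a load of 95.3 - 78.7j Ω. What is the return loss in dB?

Γ = (45.3 − j78.7)/(145.3 − j78.7), |Γ| = 0.55
RL = −20·log₁₀|Γ| = −20·log₁₀(0.55)

RL ≈ 5.2 dB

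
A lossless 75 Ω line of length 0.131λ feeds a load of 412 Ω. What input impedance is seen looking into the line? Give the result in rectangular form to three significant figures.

Z_in ≈ 24.7 − j65.4 Ω

βl = 2π × 0.131 = 47.2°
tan(βl) = tan(47.2°) = 1.08
Z_in = Z_0·(Z_L + jZ_0·tanβl)/(Z_0 + jZ_L·tanβl)
     = 75·(412 + j80.9)/(75 + j444)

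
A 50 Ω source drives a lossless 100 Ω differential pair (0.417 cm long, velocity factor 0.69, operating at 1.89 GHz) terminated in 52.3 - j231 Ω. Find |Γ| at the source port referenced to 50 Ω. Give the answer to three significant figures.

|Γ| ≈ 0.898

λ = v/f = 0.69·c / 1.89 GHz = 0.11 m
βl = 2π·l/λ = 2π × 0.0381 = 13.7°
tan(βl) = 0.244
Z_in = Z_0·(Z_L + jZ_0·tanβl)/(Z_0 + jZ_L·tanβl) = 22.5 − j134 Ω
Γ_s = (Z_in − Z_s)/(Z_in + Z_s) = (-27.5 − j134)/(72.5 − j134), |Γ_s| = 0.898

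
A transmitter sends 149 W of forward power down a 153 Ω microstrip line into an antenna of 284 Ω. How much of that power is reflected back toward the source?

P_reflected ≈ 13.4 W

Γ = (284 − 153)/(284 + 153) = 0.3
|Γ|² = 0.0899
P_refl = |Γ|²·P_inc = 13.4 W, P_del = (1 − |Γ|²)·P_inc = 136 W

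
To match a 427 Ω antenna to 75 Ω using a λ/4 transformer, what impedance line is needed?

Z_qwt ≈ 179 Ω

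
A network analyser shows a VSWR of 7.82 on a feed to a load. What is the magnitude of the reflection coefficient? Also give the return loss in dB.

|Γ| ≈ 0.773; return loss ≈ 2.23 dB

|Γ| = (S − 1)/(S + 1) = (7.82 − 1)/(7.82 + 1) = 6.82/8.82
RL = −20·log₁₀|Γ| = −20·log₁₀(0.773)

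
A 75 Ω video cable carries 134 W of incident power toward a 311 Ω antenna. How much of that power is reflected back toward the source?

Γ = (311 − 75)/(311 + 75) = 0.611
|Γ|² = 0.374
P_refl = |Γ|²·P_inc = 50.1 W, P_del = (1 − |Γ|²)·P_inc = 83.9 W

P_reflected ≈ 50.1 W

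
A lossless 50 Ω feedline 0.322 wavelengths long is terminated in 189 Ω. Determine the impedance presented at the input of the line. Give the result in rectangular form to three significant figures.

Z_in ≈ 16.1 + j22.2 Ω

βl = 2π × 0.322 = 116°
tan(βl) = tan(116°) = -2.06
Z_in = Z_0·(Z_L + jZ_0·tanβl)/(Z_0 + jZ_L·tanβl)
     = 50·(189 − j103)/(50 − j389)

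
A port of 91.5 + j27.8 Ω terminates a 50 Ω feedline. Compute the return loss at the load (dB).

Γ = (41.5 + j27.8)/(141.5 + j27.8), |Γ| = 0.346
RL = −20·log₁₀|Γ| = −20·log₁₀(0.346)

RL ≈ 9.21 dB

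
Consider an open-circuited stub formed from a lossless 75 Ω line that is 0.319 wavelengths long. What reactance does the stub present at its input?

X_in ≈ 34.7 Ω (inductive)

βl = 2π × 0.319 = 115°
tan(βl) = -2.16
For an open-circuited stub, Z_in = −jZ_0·cot(βl) = −jZ_0/tan(βl)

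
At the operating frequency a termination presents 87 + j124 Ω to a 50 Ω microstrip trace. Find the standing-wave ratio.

Γ = (Z_L − Z_0)/(Z_L + Z_0) = (37 + j124)/(137 + j124)
|Γ| = 129/185 = 0.7
VSWR = (1 + |Γ|)/(1 − |Γ|) = 1.7/0.3

VSWR ≈ 5.67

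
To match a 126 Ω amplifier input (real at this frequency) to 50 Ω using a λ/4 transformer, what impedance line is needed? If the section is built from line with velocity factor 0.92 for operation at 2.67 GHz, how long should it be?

Z_qwt ≈ 79.4 Ω; length ≈ 2.58 cm

Z_qwt = √(Z_0·R_L) = √(50 × 126) = √6300
λ = 0.92·c/f = 0.103 m, so l = λ/4 = 0.0258 m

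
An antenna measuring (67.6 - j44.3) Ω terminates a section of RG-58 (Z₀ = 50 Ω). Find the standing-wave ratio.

Γ = (Z_L − Z_0)/(Z_L + Z_0) = (17.6 − j44.3)/(117.6 − j44.3)
|Γ| = 47.7/126 = 0.379
VSWR = (1 + |Γ|)/(1 − |Γ|) = 1.38/0.621

VSWR ≈ 2.22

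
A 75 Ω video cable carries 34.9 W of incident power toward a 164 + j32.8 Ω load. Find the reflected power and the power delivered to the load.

|Γ| = |(89 + j32.8)/(239 + j32.8)| = 0.393
|Γ|² = 0.155
P_refl = |Γ|²·P_inc = 5.4 W, P_del = (1 − |Γ|²)·P_inc = 29.5 W

P_reflected ≈ 5.4 W; P_delivered ≈ 29.5 W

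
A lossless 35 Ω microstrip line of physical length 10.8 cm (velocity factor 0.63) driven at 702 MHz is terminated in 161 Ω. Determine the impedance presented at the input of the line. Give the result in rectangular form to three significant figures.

Z_in ≈ 20.6 + j42.7 Ω

λ = v/f = 0.63·c / 702 MHz = 0.269 m
βl = 2π·l/λ = 2π × 0.401 = 144°
tan(βl) = tan(144°) = -0.716
Z_in = Z_0·(Z_L + jZ_0·tanβl)/(Z_0 + jZ_L·tanβl)
     = 35·(161 − j25)/(35 − j115)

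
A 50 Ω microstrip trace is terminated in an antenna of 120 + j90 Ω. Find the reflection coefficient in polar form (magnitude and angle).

Γ = (Z_L − Z_0)/(Z_L + Z_0) = (70 + j90)/(170 + j90)
|Γ| = 114/192 = 0.593

Γ ≈ 0.593 ∠ 24.2°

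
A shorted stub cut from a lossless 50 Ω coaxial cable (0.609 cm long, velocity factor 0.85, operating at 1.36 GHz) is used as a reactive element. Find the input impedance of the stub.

λ = v/f = 0.85·c / 1.36 GHz = 0.188 m
βl = 2π·l/λ = 2π × 0.0325 = 11.7°
tan(βl) = 0.207
For a shorted stub, Z_in = jZ_0·tan(βl)

Z_in ≈ +j10.3 Ω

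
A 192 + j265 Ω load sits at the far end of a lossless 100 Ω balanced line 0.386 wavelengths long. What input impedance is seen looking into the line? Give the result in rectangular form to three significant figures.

Z_in ≈ 24.6 + j66.2 Ω

βl = 2π × 0.386 = 139°
tan(βl) = tan(139°) = -0.871
Z_in = Z_0·(Z_L + jZ_0·tanβl)/(Z_0 + jZ_L·tanβl)
     = 100·(192 + j178)/(331 − j167)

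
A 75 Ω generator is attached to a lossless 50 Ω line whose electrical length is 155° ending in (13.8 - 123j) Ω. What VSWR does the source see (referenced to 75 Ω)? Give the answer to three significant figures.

tan(βl) = -0.466
Z_in = Z_0·(Z_L + jZ_0·tanβl)/(Z_0 + jZ_L·tanβl) = 440 + j610 Ω
Γ_s = (Z_in − Z_s)/(Z_in + Z_s) = (365 + j610)/(515 + j610), |Γ_s| = 0.89
VSWR = (1 + |Γ_s|)/(1 − |Γ_s|)

VSWR ≈ 17.3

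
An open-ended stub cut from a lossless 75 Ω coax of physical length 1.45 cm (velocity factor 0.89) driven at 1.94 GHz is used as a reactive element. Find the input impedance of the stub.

λ = v/f = 0.89·c / 1.94 GHz = 0.138 m
βl = 2π·l/λ = 2π × 0.105 = 37.9°
tan(βl) = 0.779
For an open-ended stub, Z_in = −jZ_0·cot(βl) = −jZ_0/tan(βl)

Z_in ≈ −j96.2 Ω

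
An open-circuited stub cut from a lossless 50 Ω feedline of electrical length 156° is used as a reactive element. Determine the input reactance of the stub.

X_in ≈ 112 Ω (inductive)

tan(βl) = -0.445
For an open-circuited stub, Z_in = −jZ_0·cot(βl) = −jZ_0/tan(βl)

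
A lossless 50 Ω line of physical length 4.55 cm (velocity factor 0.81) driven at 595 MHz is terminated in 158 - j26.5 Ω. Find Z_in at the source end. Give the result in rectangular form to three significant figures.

λ = v/f = 0.81·c / 595 MHz = 0.408 m
βl = 2π·l/λ = 2π × 0.111 = 40.1°
tan(βl) = tan(40.1°) = 0.842
Z_in = Z_0·(Z_L + jZ_0·tanβl)/(Z_0 + jZ_L·tanβl)
     = 50·(158 + j15.6)/(72.3 + j133)

Z_in ≈ 29.4 − j43.4 Ω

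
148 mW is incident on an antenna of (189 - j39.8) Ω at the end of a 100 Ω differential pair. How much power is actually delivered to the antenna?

|Γ| = |(89 − j39.8)/(289 − j39.8)| = 0.334
|Γ|² = 0.112
P_refl = |Γ|²·P_inc = 16.5 mW, P_del = (1 − |Γ|²)·P_inc = 131 mW

P_delivered ≈ 131 mW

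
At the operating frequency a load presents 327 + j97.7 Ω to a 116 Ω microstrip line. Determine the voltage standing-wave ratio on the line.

VSWR ≈ 3.1

Γ = (Z_L − Z_0)/(Z_L + Z_0) = (211 + j97.7)/(443 + j97.7)
|Γ| = 233/454 = 0.513
VSWR = (1 + |Γ|)/(1 − |Γ|) = 1.51/0.487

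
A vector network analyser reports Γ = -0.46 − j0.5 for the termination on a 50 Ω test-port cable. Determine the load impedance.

Z_L = Z_0·(1 + Γ)/(1 − Γ) = 50·(0.54 − j0.5)/(1.46 + j0.5)

Z_L ≈ 11.3 − j21 Ω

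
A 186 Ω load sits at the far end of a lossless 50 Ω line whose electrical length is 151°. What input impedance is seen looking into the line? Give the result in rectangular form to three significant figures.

tan(βl) = tan(151°) = -0.554
Z_in = Z_0·(Z_L + jZ_0·tanβl)/(Z_0 + jZ_L·tanβl)
     = 50·(186 − j27.7)/(50 − j103)

Z_in ≈ 46.3 + j67.8 Ω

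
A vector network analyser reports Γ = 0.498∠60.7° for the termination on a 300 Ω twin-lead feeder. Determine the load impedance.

Z_L = Z_0·(1 + Γ)/(1 − Γ) = 300·(1.24 + j0.434)/(0.756 − j0.434)

Z_L ≈ 297 + j343 Ω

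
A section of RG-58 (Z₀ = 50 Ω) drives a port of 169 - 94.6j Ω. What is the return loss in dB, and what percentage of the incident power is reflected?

RL ≈ 3.91 dB; 40.6% of incident power reflected

Γ = (119 − j94.6)/(219 − j94.6), |Γ| = 0.637
RL = −20·log₁₀(0.637) = 3.91 dB
P_refl/P_inc = |Γ|² = 0.406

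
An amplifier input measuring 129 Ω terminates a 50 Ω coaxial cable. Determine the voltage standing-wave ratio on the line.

VSWR ≈ 2.58

For a purely resistive load, VSWR = R_L/Z_0 or Z_0/R_L (whichever > 1) = 129/50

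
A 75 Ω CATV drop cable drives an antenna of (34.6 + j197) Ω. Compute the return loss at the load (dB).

RL ≈ 0.992 dB

Γ = (-40.4 + j197)/(109.6 + j197), |Γ| = 0.892
RL = −20·log₁₀|Γ| = −20·log₁₀(0.892)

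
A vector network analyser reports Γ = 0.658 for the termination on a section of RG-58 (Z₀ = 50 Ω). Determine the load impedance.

Z_L = Z_0·(1 + Γ)/(1 − Γ) = 50·(1.66)/(0.342)

Z_L ≈ 242 Ω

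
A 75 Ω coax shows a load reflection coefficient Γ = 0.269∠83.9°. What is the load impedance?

Z_L = Z_0·(1 + Γ)/(1 − Γ) = 75·(1.03 + j0.267)/(0.971 − j0.267)

Z_L ≈ 68.5 + j39.5 Ω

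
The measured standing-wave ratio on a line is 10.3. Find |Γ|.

|Γ| = (S − 1)/(S + 1) = (10.3 − 1)/(10.3 + 1) = 9.3/11.3

|Γ| ≈ 0.823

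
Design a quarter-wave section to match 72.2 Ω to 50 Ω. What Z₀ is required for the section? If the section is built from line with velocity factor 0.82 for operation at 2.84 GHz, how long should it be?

Z_qwt ≈ 60.1 Ω; length ≈ 2.17 cm

Z_qwt = √(Z_0·R_L) = √(50 × 72.2) = √3610
λ = 0.82·c/f = 0.0866 m, so l = λ/4 = 0.0217 m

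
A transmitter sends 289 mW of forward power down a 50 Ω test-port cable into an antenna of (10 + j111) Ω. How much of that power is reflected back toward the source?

|Γ| = |(-40 + j111)/(60 + j111)| = 0.935
|Γ|² = 0.874
P_refl = |Γ|²·P_inc = 253 mW, P_del = (1 − |Γ|²)·P_inc = 36.3 mW

P_reflected ≈ 253 mW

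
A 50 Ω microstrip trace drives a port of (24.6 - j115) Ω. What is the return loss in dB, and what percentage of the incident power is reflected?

RL ≈ 1.32 dB; 73.8% of incident power reflected

Γ = (-25.4 − j115)/(74.6 − j115), |Γ| = 0.859
RL = −20·log₁₀(0.859) = 1.32 dB
P_refl/P_inc = |Γ|² = 0.738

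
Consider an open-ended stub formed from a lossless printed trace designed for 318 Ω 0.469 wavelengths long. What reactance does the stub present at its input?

βl = 2π × 0.469 = 169°
tan(βl) = -0.197
For an open-ended stub, Z_in = −jZ_0·cot(βl) = −jZ_0/tan(βl)

X_in ≈ 1610 Ω (inductive)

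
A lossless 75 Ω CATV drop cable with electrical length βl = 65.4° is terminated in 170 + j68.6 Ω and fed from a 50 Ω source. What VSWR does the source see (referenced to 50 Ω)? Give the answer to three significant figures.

VSWR ≈ 2.61

tan(βl) = 2.18
Z_in = Z_0·(Z_L + jZ_0·tanβl)/(Z_0 + jZ_L·tanβl) = 38.5 − j42.1 Ω
Γ_s = (Z_in − Z_s)/(Z_in + Z_s) = (-11.5 − j42.1)/(88.5 − j42.1), |Γ_s| = 0.445
VSWR = (1 + |Γ_s|)/(1 − |Γ_s|)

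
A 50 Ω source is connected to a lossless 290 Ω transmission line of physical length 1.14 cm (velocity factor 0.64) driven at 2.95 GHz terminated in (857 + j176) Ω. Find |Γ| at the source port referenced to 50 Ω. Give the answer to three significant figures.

|Γ| ≈ 0.731

λ = v/f = 0.64·c / 2.95 GHz = 0.0651 m
βl = 2π·l/λ = 2π × 0.175 = 63.1°
tan(βl) = 1.97
Z_in = Z_0·(Z_L + jZ_0·tanβl)/(Z_0 + jZ_L·tanβl) = 123 − j152 Ω
Γ_s = (Z_in − Z_s)/(Z_in + Z_s) = (73.3 − j152)/(173 − j152), |Γ_s| = 0.731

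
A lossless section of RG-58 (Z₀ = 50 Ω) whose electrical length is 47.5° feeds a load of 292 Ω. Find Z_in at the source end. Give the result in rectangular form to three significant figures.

tan(βl) = tan(47.5°) = 1.09
Z_in = Z_0·(Z_L + jZ_0·tanβl)/(Z_0 + jZ_L·tanβl)
     = 50·(292 + j54.6)/(50 + j319)

Z_in ≈ 15.4 − j43.4 Ω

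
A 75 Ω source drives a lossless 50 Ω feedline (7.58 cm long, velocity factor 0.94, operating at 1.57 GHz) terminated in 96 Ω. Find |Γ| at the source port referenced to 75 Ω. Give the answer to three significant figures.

λ = v/f = 0.94·c / 1.57 GHz = 0.18 m
βl = 2π·l/λ = 2π × 0.422 = 152°
tan(βl) = -0.533
Z_in = Z_0·(Z_L + jZ_0·tanβl)/(Z_0 + jZ_L·tanβl) = 60.2 + j35 Ω
Γ_s = (Z_in − Z_s)/(Z_in + Z_s) = (-14.8 + j35)/(135 + j35), |Γ_s| = 0.272

|Γ| ≈ 0.272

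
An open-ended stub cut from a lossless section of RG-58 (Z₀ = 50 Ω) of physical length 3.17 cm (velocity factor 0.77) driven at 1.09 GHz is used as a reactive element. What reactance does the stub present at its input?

X_in ≈ -36.5 Ω (capacitive)

λ = v/f = 0.77·c / 1.09 GHz = 0.212 m
βl = 2π·l/λ = 2π × 0.15 = 53.8°
tan(βl) = 1.37
For an open-ended stub, Z_in = −jZ_0·cot(βl) = −jZ_0/tan(βl)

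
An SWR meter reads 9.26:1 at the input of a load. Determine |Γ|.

|Γ| = (S − 1)/(S + 1) = (9.26 − 1)/(9.26 + 1) = 8.26/10.3

|Γ| ≈ 0.805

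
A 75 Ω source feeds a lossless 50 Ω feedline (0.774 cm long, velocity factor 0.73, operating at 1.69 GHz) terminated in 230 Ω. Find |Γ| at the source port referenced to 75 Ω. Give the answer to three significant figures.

|Γ| ≈ 0.566

λ = v/f = 0.73·c / 1.69 GHz = 0.13 m
βl = 2π·l/λ = 2π × 0.0597 = 21.5°
tan(βl) = 0.394
Z_in = Z_0·(Z_L + jZ_0·tanβl)/(Z_0 + jZ_L·tanβl) = 62 − j92.7 Ω
Γ_s = (Z_in − Z_s)/(Z_in + Z_s) = (-13 − j92.7)/(137 − j92.7), |Γ_s| = 0.566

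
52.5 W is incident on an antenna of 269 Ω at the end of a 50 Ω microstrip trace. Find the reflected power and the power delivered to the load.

P_reflected ≈ 24.7 W; P_delivered ≈ 27.8 W

Γ = (269 − 50)/(269 + 50) = 0.687
|Γ|² = 0.471
P_refl = |Γ|²·P_inc = 24.7 W, P_del = (1 − |Γ|²)·P_inc = 27.8 W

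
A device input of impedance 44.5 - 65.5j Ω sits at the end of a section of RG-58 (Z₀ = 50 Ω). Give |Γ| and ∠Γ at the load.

Γ ≈ 0.572 ∠ -60.1°

Γ = (Z_L − Z_0)/(Z_L + Z_0) = (-5.5 − j65.5)/(94.5 − j65.5)
|Γ| = 65.7/115 = 0.572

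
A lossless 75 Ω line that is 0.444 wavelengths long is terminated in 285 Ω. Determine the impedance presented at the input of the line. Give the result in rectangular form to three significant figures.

Z_in ≈ 110 + j126 Ω

βl = 2π × 0.444 = 160°
tan(βl) = tan(160°) = -0.367
Z_in = Z_0·(Z_L + jZ_0·tanβl)/(Z_0 + jZ_L·tanβl)
     = 75·(285 − j27.5)/(75 − j105)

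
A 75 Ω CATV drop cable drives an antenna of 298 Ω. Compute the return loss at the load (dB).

Γ = (298 − 75)/(298 + 75) = 0.598
RL = −20·log₁₀|Γ| = −20·log₁₀(0.598)

RL ≈ 4.47 dB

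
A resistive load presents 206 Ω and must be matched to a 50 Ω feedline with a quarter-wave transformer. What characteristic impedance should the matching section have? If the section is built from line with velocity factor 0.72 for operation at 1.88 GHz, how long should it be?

Z_qwt ≈ 101 Ω; length ≈ 2.87 cm

Z_qwt = √(Z_0·R_L) = √(50 × 206) = √10300
λ = 0.72·c/f = 0.115 m, so l = λ/4 = 0.0287 m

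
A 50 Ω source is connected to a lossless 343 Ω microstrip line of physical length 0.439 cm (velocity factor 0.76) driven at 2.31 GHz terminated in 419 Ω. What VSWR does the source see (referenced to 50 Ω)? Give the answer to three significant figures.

λ = v/f = 0.76·c / 2.31 GHz = 0.0987 m
βl = 2π·l/λ = 2π × 0.0445 = 16°
tan(βl) = 0.287
Z_in = Z_0·(Z_L + jZ_0·tanβl)/(Z_0 + jZ_L·tanβl) = 404 − j43.1 Ω
Γ_s = (Z_in − Z_s)/(Z_in + Z_s) = (354 − j43.1)/(454 − j43.1), |Γ_s| = 0.782
VSWR = (1 + |Γ_s|)/(1 − |Γ_s|)

VSWR ≈ 8.17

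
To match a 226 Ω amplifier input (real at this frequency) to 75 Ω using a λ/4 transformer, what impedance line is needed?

Z_qwt ≈ 130 Ω

Z_qwt = √(Z_0·R_L) = √(75 × 226) = √16950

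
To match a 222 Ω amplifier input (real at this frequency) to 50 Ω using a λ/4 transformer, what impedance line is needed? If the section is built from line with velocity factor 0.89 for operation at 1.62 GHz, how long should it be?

Z_qwt = √(Z_0·R_L) = √(50 × 222) = √11100
λ = 0.89·c/f = 0.165 m, so l = λ/4 = 0.0412 m

Z_qwt ≈ 105 Ω; length ≈ 4.12 cm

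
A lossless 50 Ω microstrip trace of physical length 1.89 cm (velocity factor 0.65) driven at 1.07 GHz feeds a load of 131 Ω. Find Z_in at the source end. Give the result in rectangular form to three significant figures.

λ = v/f = 0.65·c / 1.07 GHz = 0.182 m
βl = 2π·l/λ = 2π × 0.104 = 37.3°
tan(βl) = tan(37.3°) = 0.763
Z_in = Z_0·(Z_L + jZ_0·tanβl)/(Z_0 + jZ_L·tanβl)
     = 50·(131 + j38.1)/(50 + j99.9)

Z_in ≈ 41.5 − j44.8 Ω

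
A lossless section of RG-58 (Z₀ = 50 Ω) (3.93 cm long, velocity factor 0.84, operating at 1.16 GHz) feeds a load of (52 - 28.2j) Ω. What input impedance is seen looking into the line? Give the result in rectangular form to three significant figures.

λ = v/f = 0.84·c / 1.16 GHz = 0.217 m
βl = 2π·l/λ = 2π × 0.181 = 65.1°
tan(βl) = tan(65.1°) = 2.16
Z_in = Z_0·(Z_L + jZ_0·tanβl)/(Z_0 + jZ_L·tanβl)
     = 50·(52 + j79.6)/(111 + j112)

Z_in ≈ 29.6 + j6.02 Ω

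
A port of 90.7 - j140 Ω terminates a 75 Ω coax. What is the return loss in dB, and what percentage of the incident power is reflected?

RL ≈ 3.75 dB; 42.2% of incident power reflected

Γ = (15.7 − j140)/(165.7 − j140), |Γ| = 0.649
RL = −20·log₁₀(0.649) = 3.75 dB
P_refl/P_inc = |Γ|² = 0.422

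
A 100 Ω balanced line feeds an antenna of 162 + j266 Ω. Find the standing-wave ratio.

Γ = (Z_L − Z_0)/(Z_L + Z_0) = (62 + j266)/(262 + j266)
|Γ| = 273/373 = 0.732
VSWR = (1 + |Γ|)/(1 − |Γ|) = 1.73/0.268

VSWR ≈ 6.45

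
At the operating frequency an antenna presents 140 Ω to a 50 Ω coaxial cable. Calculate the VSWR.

Γ = (140 − 50)/(140 + 50) = 0.474
VSWR = (1 + 0.474)/(1 − 0.474)

VSWR ≈ 2.8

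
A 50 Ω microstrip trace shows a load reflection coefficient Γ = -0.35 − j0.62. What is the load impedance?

Z_L = Z_0·(1 + Γ)/(1 − Γ) = 50·(0.65 − j0.62)/(1.35 + j0.62)

Z_L ≈ 11.2 − j28.1 Ω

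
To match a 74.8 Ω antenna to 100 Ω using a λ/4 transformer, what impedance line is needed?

Z_qwt ≈ 86.5 Ω

Z_qwt = √(Z_0·R_L) = √(100 × 74.8) = √7480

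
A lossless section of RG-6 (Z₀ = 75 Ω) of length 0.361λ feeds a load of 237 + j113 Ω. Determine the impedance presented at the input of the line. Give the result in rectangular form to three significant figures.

Z_in ≈ 26.1 + j43.5 Ω

βl = 2π × 0.361 = 130°
tan(βl) = tan(130°) = -1.19
Z_in = Z_0·(Z_L + jZ_0·tanβl)/(Z_0 + jZ_L·tanβl)
     = 75·(237 + j23.5)/(210 − j283)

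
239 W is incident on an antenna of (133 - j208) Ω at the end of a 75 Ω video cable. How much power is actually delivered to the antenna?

P_delivered ≈ 110 W

|Γ| = |(58 − j208)/(208 − j208)| = 0.734
|Γ|² = 0.539
P_refl = |Γ|²·P_inc = 129 W, P_del = (1 − |Γ|²)·P_inc = 110 W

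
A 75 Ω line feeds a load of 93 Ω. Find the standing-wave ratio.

VSWR ≈ 1.24

Γ = (93 − 75)/(93 + 75) = 0.107
VSWR = (1 + 0.107)/(1 − 0.107)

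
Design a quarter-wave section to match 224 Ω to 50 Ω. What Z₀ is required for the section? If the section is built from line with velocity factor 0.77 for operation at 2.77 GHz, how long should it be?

Z_qwt ≈ 106 Ω; length ≈ 2.08 cm

Z_qwt = √(Z_0·R_L) = √(50 × 224) = √11200
λ = 0.77·c/f = 0.0834 m, so l = λ/4 = 0.0208 m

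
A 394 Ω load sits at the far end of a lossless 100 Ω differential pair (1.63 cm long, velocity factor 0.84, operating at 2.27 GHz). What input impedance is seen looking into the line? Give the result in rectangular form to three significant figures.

λ = v/f = 0.84·c / 2.27 GHz = 0.111 m
βl = 2π·l/λ = 2π × 0.147 = 52.9°
tan(βl) = tan(52.9°) = 1.32
Z_in = Z_0·(Z_L + jZ_0·tanβl)/(Z_0 + jZ_L·tanβl)
     = 100·(394 + j132)/(100 + j520)

Z_in ≈ 38.5 − j68.3 Ω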